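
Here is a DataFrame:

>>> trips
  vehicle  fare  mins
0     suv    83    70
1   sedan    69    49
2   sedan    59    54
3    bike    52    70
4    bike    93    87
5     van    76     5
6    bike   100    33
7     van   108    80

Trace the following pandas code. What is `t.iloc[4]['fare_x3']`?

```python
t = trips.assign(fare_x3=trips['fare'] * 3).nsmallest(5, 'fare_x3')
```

249

add column fare_x3 = trips['fare'] * 3:
  vehicle  fare  mins  fare_x3
0     suv    83    70      249
1   sedan    69    49      207
2   sedan    59    54      177
3    bike    52    70      156
4    bike    93    87      279
5     van    76     5      228
6    bike   100    33      300
7     van   108    80      324
take 5 rows with smallest fare_x3:
  vehicle  fare  mins  fare_x3
3    bike    52    70      156
2   sedan    59    54      177
1   sedan    69    49      207
5     van    76     5      228
0     suv    83    70      249
Finally, value at position 4, column 'fare_x3' = 249.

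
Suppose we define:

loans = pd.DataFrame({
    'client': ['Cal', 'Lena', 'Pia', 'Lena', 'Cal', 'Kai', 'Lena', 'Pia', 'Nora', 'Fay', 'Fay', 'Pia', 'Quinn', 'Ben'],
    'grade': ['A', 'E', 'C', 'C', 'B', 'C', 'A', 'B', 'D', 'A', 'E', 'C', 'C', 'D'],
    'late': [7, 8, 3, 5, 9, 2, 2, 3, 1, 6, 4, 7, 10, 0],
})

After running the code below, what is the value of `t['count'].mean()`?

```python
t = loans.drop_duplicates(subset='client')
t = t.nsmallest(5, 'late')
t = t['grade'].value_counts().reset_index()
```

1.66666666667

drop duplicate client (keep=first):
   client grade  late
0     Cal     A     7
1    Lena     E     8
2     Pia     C     3
5     Kai     C     2
8    Nora     D     1
9     Fay     A     6
12  Quinn     C    10
13    Ben     D     0
take 5 rows with smallest late:
   client grade  late
13    Ben     D     0
8    Nora     D     1
5     Kai     C     2
2     Pia     C     3
9     Fay     A     6
value_counts of grade:
grade
D    2
C    2
A    1
Name: count, dtype: int64
reset_index():
  grade  count
0     D      2
1     C      2
2     A      1
mean of column 'count' → 1.66666666667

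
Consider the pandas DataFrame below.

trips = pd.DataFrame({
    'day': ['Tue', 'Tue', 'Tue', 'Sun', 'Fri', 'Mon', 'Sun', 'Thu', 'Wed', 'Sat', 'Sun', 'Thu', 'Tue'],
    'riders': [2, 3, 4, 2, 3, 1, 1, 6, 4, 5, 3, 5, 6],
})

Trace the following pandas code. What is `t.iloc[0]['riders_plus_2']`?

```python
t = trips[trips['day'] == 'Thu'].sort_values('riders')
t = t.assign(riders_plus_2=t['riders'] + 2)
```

7

filter rows where day == 'Thu':
    day  riders
7   Thu       6
11  Thu       5
sort by riders:
    day  riders
11  Thu       5
7   Thu       6
add column riders_plus_2 = t['riders'] + 2:
    day  riders  riders_plus_2
11  Thu       5              7
7   Thu       6              8
So iloc[0]['riders_plus_2'] = 7.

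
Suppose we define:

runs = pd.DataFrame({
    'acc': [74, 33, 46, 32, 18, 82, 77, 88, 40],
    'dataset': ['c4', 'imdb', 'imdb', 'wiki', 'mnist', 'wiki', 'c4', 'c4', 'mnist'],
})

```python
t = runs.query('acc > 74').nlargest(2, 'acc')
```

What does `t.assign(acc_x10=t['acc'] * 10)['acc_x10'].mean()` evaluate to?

850.0

filter rows where acc > 74:
   acc dataset
5   82    wiki
6   77      c4
7   88      c4
take 2 rows with largest acc:
   acc dataset
7   88      c4
5   82    wiki
add column acc_x10 = t['acc'] * 10:
   acc dataset  acc_x10
7   88      c4      880
5   82    wiki      820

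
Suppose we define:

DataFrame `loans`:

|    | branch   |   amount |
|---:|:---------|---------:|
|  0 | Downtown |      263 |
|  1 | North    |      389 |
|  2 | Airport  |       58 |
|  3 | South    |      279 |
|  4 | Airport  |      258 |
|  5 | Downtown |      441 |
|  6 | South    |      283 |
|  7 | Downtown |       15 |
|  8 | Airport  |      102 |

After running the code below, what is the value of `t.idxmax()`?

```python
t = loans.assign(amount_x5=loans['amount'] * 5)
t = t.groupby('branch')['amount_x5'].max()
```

add column amount_x5 = loans['amount'] * 5:
     branch  amount  amount_x5
0  Downtown     263       1315
1     North     389       1945
2   Airport      58        290
3     South     279       1395
4   Airport     258       1290
5  Downtown     441       2205
6     South     283       1415
7  Downtown      15         75
8   Airport     102        510
group by branch, max of amount_x5:
branch
Airport     1290
Downtown    2205
North       1945
South       1415
Name: amount_x5, dtype: int64
Finally, label with the largest value = Downtown.

Downtown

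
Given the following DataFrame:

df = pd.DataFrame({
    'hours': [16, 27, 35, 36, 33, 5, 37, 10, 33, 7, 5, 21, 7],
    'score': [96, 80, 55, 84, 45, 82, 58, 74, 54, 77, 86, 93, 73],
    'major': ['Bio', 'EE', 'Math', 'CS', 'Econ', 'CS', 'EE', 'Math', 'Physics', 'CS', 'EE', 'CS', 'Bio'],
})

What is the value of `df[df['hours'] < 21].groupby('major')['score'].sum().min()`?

filter rows where hours < 21:
    hours  score major
0      16     96   Bio
5       5     82    CS
7      10     74  Math
9       7     77    CS
10      5     86    EE
12      7     73   Bio
group by major, sum of score:
major
Bio     169
CS      159
EE       86
Math     74
Name: score, dtype: int64

74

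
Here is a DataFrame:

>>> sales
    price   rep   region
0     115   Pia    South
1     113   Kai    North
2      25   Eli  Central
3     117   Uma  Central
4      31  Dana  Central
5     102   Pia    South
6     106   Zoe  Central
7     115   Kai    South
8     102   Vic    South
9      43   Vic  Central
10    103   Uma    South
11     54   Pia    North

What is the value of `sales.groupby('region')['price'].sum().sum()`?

1026

group by region, sum of price:
region
Central    322
North      167
South      537
Name: price, dtype: int64
The sum of the resulting series is 1026.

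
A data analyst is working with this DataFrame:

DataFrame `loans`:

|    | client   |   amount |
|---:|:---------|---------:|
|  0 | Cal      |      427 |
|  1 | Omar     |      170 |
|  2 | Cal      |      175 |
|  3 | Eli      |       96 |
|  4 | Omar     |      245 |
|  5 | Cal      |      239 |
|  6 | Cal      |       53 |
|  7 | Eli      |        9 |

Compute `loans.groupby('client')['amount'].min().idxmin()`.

group by client, min of amount:
client
Cal      53
Eli       9
Omar    170
Name: amount, dtype: int64
Taking the label with the smallest value gives Eli.

Eli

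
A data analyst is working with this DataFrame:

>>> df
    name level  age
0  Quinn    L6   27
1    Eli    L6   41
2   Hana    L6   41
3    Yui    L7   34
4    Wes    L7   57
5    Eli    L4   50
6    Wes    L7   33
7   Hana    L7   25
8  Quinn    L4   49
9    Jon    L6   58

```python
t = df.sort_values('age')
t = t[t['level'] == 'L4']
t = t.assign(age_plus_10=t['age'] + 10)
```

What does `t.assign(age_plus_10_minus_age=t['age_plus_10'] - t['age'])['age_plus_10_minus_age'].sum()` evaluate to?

20

sort by age:
    name level  age
7   Hana    L7   25
0  Quinn    L6   27
6    Wes    L7   33
3    Yui    L7   34
1    Eli    L6   41
2   Hana    L6   41
8  Quinn    L4   49
5    Eli    L4   50
4    Wes    L7   57
9    Jon    L6   58
filter rows where level == 'L4':
    name level  age
8  Quinn    L4   49
5    Eli    L4   50
add column age_plus_10 = t['age'] + 10:
    name level  age  age_plus_10
8  Quinn    L4   49           59
5    Eli    L4   50           60
add column age_plus_10_minus_age = t['age_plus_10'] - t['age']:
    name level  age  age_plus_10  age_plus_10_minus_age
8  Quinn    L4   49           59                     10
5    Eli    L4   50           60                     10
The sum of column 'age_plus_10_minus_age' is 20.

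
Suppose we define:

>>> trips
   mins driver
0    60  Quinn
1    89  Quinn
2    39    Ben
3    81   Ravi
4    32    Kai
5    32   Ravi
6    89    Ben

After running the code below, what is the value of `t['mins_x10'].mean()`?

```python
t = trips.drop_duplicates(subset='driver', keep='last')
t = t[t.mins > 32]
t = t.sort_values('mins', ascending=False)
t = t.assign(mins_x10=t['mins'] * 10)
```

drop duplicate driver (keep=last):
   mins driver
1    89  Quinn
4    32    Kai
5    32   Ravi
6    89    Ben
filter rows where mins > 32:
   mins driver
1    89  Quinn
6    89    Ben
sort by mins descending:
   mins driver
1    89  Quinn
6    89    Ben
add column mins_x10 = t['mins'] * 10:
   mins driver  mins_x10
1    89  Quinn       890
6    89    Ben       890
Taking the mean of column 'mins_x10' gives 890.0.

890.0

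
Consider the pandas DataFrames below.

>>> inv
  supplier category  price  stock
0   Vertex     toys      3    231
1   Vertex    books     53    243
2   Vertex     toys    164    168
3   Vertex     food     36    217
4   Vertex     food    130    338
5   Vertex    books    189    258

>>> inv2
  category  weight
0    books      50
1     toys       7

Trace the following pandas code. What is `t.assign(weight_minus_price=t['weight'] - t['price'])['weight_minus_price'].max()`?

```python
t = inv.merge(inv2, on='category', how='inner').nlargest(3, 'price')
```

-3

merge on 'category' (how='inner') → 4 rows:
  supplier category  price  stock  weight
0   Vertex     toys      3    231       7
1   Vertex    books     53    243      50
2   Vertex     toys    164    168       7
3   Vertex    books    189    258      50
take 3 rows with largest price:
  supplier category  price  stock  weight
3   Vertex    books    189    258      50
2   Vertex     toys    164    168       7
1   Vertex    books     53    243      50
add column weight_minus_price = t['weight'] - t['price']:
  supplier category  price  stock  weight  weight_minus_price
3   Vertex    books    189    258      50                -139
2   Vertex     toys    164    168       7                -157
1   Vertex    books     53    243      50                  -3
Hence -3.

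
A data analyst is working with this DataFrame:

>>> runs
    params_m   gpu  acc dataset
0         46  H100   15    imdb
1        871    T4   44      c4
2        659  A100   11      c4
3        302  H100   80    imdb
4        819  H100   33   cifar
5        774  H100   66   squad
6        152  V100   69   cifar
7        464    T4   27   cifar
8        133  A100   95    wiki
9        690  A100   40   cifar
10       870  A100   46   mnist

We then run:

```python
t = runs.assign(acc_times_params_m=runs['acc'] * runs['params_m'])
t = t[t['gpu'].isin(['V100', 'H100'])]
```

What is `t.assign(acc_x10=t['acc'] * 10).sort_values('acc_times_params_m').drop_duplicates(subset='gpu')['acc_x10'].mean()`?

420.0

add column acc_times_params_m = runs['acc'] * runs['params_m']:
    params_m   gpu  acc dataset  acc_times_params_m
0         46  H100   15    imdb                 690
1        871    T4   44      c4               38324
2        659  A100   11      c4                7249
3        302  H100   80    imdb               24160
4        819  H100   33   cifar               27027
5        774  H100   66   squad               51084
6        152  V100   69   cifar               10488
7        464    T4   27   cifar               12528
8        133  A100   95    wiki               12635
9        690  A100   40   cifar               27600
10       870  A100   46   mnist               40020
filter rows where gpu in ['V100', 'H100']:
   params_m   gpu  acc dataset  acc_times_params_m
0        46  H100   15    imdb                 690
3       302  H100   80    imdb               24160
4       819  H100   33   cifar               27027
5       774  H100   66   squad               51084
6       152  V100   69   cifar               10488
add column acc_x10 = t['acc'] * 10:
   params_m   gpu  acc dataset  acc_times_params_m  acc_x10
0        46  H100   15    imdb                 690      150
3       302  H100   80    imdb               24160      800
4       819  H100   33   cifar               27027      330
5       774  H100   66   squad               51084      660
6       152  V100   69   cifar               10488      690
sort by acc_times_params_m:
   params_m   gpu  acc dataset  acc_times_params_m  acc_x10
0        46  H100   15    imdb                 690      150
6       152  V100   69   cifar               10488      690
3       302  H100   80    imdb               24160      800
4       819  H100   33   cifar               27027      330
5       774  H100   66   squad               51084      660
drop duplicate gpu (keep=first):
   params_m   gpu  acc dataset  acc_times_params_m  acc_x10
0        46  H100   15    imdb                 690      150
6       152  V100   69   cifar               10488      690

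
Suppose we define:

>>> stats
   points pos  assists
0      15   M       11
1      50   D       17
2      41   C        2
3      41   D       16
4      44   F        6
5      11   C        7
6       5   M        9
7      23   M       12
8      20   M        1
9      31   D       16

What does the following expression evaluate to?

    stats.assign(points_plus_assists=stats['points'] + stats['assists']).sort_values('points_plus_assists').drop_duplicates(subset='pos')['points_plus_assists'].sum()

add column points_plus_assists = stats['points'] + stats['assists']:
   points pos  assists  points_plus_assists
0      15   M       11                   26
1      50   D       17                   67
2      41   C        2                   43
3      41   D       16                   57
4      44   F        6                   50
5      11   C        7                   18
6       5   M        9                   14
7      23   M       12                   35
8      20   M        1                   21
9      31   D       16                   47
sort by points_plus_assists:
   points pos  assists  points_plus_assists
6       5   M        9                   14
5      11   C        7                   18
8      20   M        1                   21
0      15   M       11                   26
7      23   M       12                   35
2      41   C        2                   43
9      31   D       16                   47
4      44   F        6                   50
3      41   D       16                   57
1      50   D       17                   67
drop duplicate pos (keep=first):
   points pos  assists  points_plus_assists
6       5   M        9                   14
5      11   C        7                   18
9      31   D       16                   47
4      44   F        6                   50
So sum() = 129.

129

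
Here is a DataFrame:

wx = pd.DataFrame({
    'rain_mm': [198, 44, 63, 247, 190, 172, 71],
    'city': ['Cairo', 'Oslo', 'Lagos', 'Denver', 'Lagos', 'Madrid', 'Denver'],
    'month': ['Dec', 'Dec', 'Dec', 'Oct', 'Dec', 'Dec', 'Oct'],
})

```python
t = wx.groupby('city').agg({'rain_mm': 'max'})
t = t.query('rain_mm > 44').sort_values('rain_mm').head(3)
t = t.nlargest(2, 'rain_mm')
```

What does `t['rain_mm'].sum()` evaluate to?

388

group by city, max of rain_mm:
        rain_mm
city           
Cairo       198
Denver      247
Lagos       190
Madrid      172
Oslo         44
filter rows where rain_mm > 44:
        rain_mm
city           
Cairo       198
Denver      247
Lagos       190
Madrid      172
sort by rain_mm:
        rain_mm
city           
Madrid      172
Lagos       190
Cairo       198
Denver      247
take first 3 rows:
        rain_mm
city           
Madrid      172
Lagos       190
Cairo       198
take 2 rows with largest rain_mm:
       rain_mm
city          
Cairo      198
Lagos      190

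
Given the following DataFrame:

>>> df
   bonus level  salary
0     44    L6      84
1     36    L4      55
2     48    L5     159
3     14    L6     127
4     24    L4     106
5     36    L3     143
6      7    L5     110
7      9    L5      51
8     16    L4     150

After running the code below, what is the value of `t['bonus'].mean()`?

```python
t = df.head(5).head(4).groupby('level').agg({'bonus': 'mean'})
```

37.6666666667

take first 5 rows:
   bonus level  salary
0     44    L6      84
1     36    L4      55
2     48    L5     159
3     14    L6     127
4     24    L4     106
take first 4 rows:
   bonus level  salary
0     44    L6      84
1     36    L4      55
2     48    L5     159
3     14    L6     127
group by level, mean of bonus:
       bonus
level       
L4      36.0
L5      48.0
L6      29.0
Taking the mean of column 'bonus' gives 37.6666666667.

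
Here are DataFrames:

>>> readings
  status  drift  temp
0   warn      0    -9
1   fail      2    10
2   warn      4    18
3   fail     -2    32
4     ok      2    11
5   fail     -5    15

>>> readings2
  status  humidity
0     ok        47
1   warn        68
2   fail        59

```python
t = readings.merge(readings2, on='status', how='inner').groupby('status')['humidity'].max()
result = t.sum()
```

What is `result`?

174

merge on 'status' (how='inner') → 6 rows:
  status  drift  temp  humidity
0   warn      0    -9        68
1   fail      2    10        59
2   warn      4    18        68
3   fail     -2    32        59
4     ok      2    11        47
5   fail     -5    15        59
group by status, max of humidity:
status
fail    59
ok      47
warn    68
Name: humidity, dtype: int64
Reading off the sum of the resulting series, we get 174.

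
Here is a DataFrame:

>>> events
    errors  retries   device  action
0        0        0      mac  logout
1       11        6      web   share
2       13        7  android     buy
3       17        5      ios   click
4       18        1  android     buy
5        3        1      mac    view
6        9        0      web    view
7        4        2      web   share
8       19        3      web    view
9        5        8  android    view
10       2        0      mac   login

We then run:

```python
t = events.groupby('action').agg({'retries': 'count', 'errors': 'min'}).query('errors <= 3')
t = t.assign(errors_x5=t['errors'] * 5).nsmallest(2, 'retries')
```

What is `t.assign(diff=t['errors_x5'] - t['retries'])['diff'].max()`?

9

group by action: count(retries), min(errors):
        retries  errors
action                 
buy           2      13
click         1      17
login         1       2
logout        1       0
share         2       4
view          4       3
filter rows where errors <= 3:
        retries  errors
action                 
login         1       2
logout        1       0
view          4       3
add column errors_x5 = t['errors'] * 5:
        retries  errors  errors_x5
action                            
login         1       2         10
logout        1       0          0
view          4       3         15
take 2 rows with smallest retries:
        retries  errors  errors_x5
action                            
login         1       2         10
logout        1       0          0
add column diff = t['errors_x5'] - t['retries']:
        retries  errors  errors_x5  diff
action                                  
login         1       2         10     9
logout        1       0          0    -1
Finally, max of column 'diff' = 9.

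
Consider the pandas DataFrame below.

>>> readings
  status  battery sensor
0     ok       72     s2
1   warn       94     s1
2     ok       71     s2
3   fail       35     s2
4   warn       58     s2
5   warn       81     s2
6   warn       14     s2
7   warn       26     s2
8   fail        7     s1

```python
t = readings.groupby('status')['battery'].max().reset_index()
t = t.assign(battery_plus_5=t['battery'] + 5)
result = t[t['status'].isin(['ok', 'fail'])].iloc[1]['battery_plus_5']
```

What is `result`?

group by status, max of battery:
status
fail    35
ok      72
warn    94
Name: battery, dtype: int64
reset_index():
  status  battery
0   fail       35
1     ok       72
2   warn       94
add column battery_plus_5 = t['battery'] + 5:
  status  battery  battery_plus_5
0   fail       35              40
1     ok       72              77
2   warn       94              99
filter rows where status in ['ok', 'fail']:
  status  battery  battery_plus_5
0   fail       35              40
1     ok       72              77
Reading off the value at position 1, column 'battery_plus_5', we get 77.

77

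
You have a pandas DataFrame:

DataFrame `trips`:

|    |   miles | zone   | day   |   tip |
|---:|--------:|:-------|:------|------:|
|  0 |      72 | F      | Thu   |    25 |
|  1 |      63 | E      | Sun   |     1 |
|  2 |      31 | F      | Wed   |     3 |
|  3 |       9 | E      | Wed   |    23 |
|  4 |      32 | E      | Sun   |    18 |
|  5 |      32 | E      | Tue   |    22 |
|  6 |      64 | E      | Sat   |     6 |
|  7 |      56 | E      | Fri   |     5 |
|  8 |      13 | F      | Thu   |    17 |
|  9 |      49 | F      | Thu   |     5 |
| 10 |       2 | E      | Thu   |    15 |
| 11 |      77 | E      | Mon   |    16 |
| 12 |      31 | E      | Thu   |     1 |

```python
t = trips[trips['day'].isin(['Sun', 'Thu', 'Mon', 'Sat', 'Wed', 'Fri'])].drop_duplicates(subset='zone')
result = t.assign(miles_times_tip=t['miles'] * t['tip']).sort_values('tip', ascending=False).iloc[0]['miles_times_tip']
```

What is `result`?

1800

filter rows where day in ['Sun', 'Thu', 'Mon', 'Sat', 'Wed', 'Fri']:
    miles zone  day  tip
0      72    F  Thu   25
1      63    E  Sun    1
2      31    F  Wed    3
3       9    E  Wed   23
4      32    E  Sun   18
6      64    E  Sat    6
7      56    E  Fri    5
8      13    F  Thu   17
9      49    F  Thu    5
10      2    E  Thu   15
11     77    E  Mon   16
12     31    E  Thu    1
drop duplicate zone (keep=first):
   miles zone  day  tip
0     72    F  Thu   25
1     63    E  Sun    1
add column miles_times_tip = t['miles'] * t['tip']:
   miles zone  day  tip  miles_times_tip
0     72    F  Thu   25             1800
1     63    E  Sun    1               63
sort by tip descending:
   miles zone  day  tip  miles_times_tip
0     72    F  Thu   25             1800
1     63    E  Sun    1               63
Finally, value at position 0, column 'miles_times_tip' = 1800.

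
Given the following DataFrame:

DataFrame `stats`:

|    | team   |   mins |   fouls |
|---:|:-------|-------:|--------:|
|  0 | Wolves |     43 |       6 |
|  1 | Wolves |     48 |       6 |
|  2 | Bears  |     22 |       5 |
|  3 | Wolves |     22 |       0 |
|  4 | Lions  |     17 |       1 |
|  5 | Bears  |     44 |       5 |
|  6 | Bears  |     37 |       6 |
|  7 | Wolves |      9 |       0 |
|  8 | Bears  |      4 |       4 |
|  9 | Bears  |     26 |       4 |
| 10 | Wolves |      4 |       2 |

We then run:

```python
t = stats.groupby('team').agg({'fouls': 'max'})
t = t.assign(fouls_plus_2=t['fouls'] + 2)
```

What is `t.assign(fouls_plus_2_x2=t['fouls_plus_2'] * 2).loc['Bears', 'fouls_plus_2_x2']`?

16

group by team, max of fouls:
        fouls
team         
Bears       6
Lions       1
Wolves      6
add column fouls_plus_2 = t['fouls'] + 2:
        fouls  fouls_plus_2
team                       
Bears       6             8
Lions       1             3
Wolves      6             8
add column fouls_plus_2_x2 = t['fouls_plus_2'] * 2:
        fouls  fouls_plus_2  fouls_plus_2_x2
team                                        
Bears       6             8               16
Lions       1             3                6
Wolves      6             8               16
So loc['Bears', 'fouls_plus_2_x2'] = 16.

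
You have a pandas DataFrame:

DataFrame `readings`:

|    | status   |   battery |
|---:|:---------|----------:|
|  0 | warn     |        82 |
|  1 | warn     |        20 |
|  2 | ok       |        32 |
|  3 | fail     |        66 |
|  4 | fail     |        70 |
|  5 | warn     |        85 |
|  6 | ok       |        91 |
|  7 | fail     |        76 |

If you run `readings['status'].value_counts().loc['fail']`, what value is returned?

3

value_counts of status:
status
warn    3
fail    3
ok      2
Name: count, dtype: int64
Finally, value at index 'fail' = 3.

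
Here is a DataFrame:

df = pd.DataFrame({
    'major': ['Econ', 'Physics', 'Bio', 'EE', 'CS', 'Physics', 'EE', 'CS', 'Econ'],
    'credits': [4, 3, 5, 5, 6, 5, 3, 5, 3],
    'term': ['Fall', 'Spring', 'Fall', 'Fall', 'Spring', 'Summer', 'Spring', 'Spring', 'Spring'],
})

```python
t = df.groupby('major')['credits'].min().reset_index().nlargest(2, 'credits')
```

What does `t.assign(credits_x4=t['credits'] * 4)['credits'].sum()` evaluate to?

10

group by major, min of credits:
major
Bio        5
CS         5
EE         3
Econ       3
Physics    3
Name: credits, dtype: int64
reset_index():
     major  credits
0      Bio        5
1       CS        5
2       EE        3
3     Econ        3
4  Physics        3
take 2 rows with largest credits:
  major  credits
0   Bio        5
1    CS        5
add column credits_x4 = t['credits'] * 4:
  major  credits  credits_x4
0   Bio        5          20
1    CS        5          20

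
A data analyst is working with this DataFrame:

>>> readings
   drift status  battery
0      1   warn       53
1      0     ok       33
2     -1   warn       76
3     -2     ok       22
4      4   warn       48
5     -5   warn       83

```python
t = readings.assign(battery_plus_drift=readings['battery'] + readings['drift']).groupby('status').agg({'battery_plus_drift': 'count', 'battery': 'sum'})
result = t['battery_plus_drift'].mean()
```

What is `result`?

add column battery_plus_drift = readings['battery'] + readings['drift']:
   drift status  battery  battery_plus_drift
0      1   warn       53                  54
1      0     ok       33                  33
2     -1   warn       76                  75
3     -2     ok       22                  20
4      4   warn       48                  52
5     -5   warn       83                  78
group by status: count(battery_plus_drift), sum(battery):
        battery_plus_drift  battery
status                             
ok                       2       55
warn                     4      260

3.0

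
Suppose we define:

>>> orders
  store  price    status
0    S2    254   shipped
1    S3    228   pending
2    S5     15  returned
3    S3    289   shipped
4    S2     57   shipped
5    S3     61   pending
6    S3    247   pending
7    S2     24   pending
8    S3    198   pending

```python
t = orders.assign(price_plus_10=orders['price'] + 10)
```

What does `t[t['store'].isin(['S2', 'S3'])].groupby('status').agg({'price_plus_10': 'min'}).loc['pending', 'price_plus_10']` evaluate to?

34

add column price_plus_10 = orders['price'] + 10:
  store  price    status  price_plus_10
0    S2    254   shipped            264
1    S3    228   pending            238
2    S5     15  returned             25
3    S3    289   shipped            299
4    S2     57   shipped             67
5    S3     61   pending             71
6    S3    247   pending            257
7    S2     24   pending             34
8    S3    198   pending            208
filter rows where store in ['S2', 'S3']:
  store  price   status  price_plus_10
0    S2    254  shipped            264
1    S3    228  pending            238
3    S3    289  shipped            299
4    S2     57  shipped             67
5    S3     61  pending             71
6    S3    247  pending            257
7    S2     24  pending             34
8    S3    198  pending            208
group by status, min of price_plus_10:
         price_plus_10
status                
pending             34
shipped             67
Hence 34.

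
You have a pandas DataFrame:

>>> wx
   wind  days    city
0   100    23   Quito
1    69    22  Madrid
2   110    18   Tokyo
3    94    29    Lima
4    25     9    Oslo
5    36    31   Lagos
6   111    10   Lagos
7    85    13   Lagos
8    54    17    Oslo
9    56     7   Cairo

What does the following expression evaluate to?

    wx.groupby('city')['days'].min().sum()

group by city, min of days:
city
Cairo      7
Lagos     10
Lima      29
Madrid    22
Oslo       9
Quito     23
Tokyo     18
Name: days, dtype: int64
The sum of the resulting series is 118.

118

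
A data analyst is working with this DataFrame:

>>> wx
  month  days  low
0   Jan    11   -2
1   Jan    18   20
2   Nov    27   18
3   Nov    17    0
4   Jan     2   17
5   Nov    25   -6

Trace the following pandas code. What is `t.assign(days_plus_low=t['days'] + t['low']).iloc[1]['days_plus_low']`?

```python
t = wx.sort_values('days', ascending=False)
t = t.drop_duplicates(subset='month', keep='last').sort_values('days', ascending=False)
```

sort by days descending:
  month  days  low
2   Nov    27   18
5   Nov    25   -6
1   Jan    18   20
3   Nov    17    0
0   Jan    11   -2
4   Jan     2   17
drop duplicate month (keep=last):
  month  days  low
3   Nov    17    0
4   Jan     2   17
sort by days descending:
  month  days  low
3   Nov    17    0
4   Jan     2   17
add column days_plus_low = t['days'] + t['low']:
  month  days  low  days_plus_low
3   Nov    17    0             17
4   Jan     2   17             19

19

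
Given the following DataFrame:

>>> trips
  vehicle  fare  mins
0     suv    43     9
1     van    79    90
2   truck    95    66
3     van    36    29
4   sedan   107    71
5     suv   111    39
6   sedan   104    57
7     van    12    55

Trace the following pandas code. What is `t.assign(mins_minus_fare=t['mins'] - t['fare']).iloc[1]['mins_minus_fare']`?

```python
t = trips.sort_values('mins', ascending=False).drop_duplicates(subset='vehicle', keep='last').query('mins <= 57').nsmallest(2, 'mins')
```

sort by mins descending:
  vehicle  fare  mins
1     van    79    90
4   sedan   107    71
2   truck    95    66
6   sedan   104    57
7     van    12    55
5     suv   111    39
3     van    36    29
0     suv    43     9
drop duplicate vehicle (keep=last):
  vehicle  fare  mins
2   truck    95    66
6   sedan   104    57
3     van    36    29
0     suv    43     9
filter rows where mins <= 57:
  vehicle  fare  mins
6   sedan   104    57
3     van    36    29
0     suv    43     9
take 2 rows with smallest mins:
  vehicle  fare  mins
0     suv    43     9
3     van    36    29
add column mins_minus_fare = t['mins'] - t['fare']:
  vehicle  fare  mins  mins_minus_fare
0     suv    43     9              -34
3     van    36    29               -7

-7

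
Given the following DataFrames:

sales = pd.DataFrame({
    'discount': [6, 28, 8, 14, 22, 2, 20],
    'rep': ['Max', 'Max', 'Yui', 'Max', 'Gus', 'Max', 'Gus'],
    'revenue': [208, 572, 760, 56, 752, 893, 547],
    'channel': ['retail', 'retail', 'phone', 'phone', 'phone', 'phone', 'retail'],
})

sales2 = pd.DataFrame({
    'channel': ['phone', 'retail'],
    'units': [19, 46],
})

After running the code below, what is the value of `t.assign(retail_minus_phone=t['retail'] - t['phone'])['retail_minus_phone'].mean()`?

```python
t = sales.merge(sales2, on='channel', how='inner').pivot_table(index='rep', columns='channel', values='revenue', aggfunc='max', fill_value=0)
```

-428.666666667

merge on 'channel' (how='inner') → 7 rows:
   discount  rep  revenue channel  units
0         6  Max      208  retail     46
1        28  Max      572  retail     46
2         8  Yui      760   phone     19
3        14  Max       56   phone     19
4        22  Gus      752   phone     19
5         2  Max      893   phone     19
6        20  Gus      547  retail     46
pivot: rows=rep, cols=channel, max(revenue):
channel  phone  retail
rep                   
Gus        752     547
Max        893     572
Yui        760       0
add column retail_minus_phone = t['retail'] - t['phone']:
channel  phone  retail  retail_minus_phone
rep                                       
Gus        752     547                -205
Max        893     572                -321
Yui        760       0                -760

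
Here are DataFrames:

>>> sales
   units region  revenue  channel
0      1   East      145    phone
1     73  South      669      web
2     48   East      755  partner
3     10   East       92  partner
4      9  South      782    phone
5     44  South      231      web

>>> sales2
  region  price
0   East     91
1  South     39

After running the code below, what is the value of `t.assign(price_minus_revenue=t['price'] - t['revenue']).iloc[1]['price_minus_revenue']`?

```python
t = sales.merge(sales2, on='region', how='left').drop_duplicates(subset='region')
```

-630

merge on 'region' (how='left') → 6 rows:
   units region  revenue  channel  price
0      1   East      145    phone     91
1     73  South      669      web     39
2     48   East      755  partner     91
3     10   East       92  partner     91
4      9  South      782    phone     39
5     44  South      231      web     39
drop duplicate region (keep=first):
   units region  revenue channel  price
0      1   East      145   phone     91
1     73  South      669     web     39
add column price_minus_revenue = t['price'] - t['revenue']:
   units region  revenue channel  price  price_minus_revenue
0      1   East      145   phone     91                  -54
1     73  South      669     web     39                 -630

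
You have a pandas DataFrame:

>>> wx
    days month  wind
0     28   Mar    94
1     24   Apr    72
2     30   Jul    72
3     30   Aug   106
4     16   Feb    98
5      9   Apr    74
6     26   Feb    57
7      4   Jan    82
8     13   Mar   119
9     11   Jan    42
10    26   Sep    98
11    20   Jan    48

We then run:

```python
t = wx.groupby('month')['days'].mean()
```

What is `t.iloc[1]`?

30.0

group by month, mean of days:
month
Apr    16.500000
Aug    30.000000
Feb    21.000000
Jan    11.666667
Jul    30.000000
Mar    20.500000
Sep    26.000000
Name: days, dtype: float64
Taking the value at position 1 gives 30.0.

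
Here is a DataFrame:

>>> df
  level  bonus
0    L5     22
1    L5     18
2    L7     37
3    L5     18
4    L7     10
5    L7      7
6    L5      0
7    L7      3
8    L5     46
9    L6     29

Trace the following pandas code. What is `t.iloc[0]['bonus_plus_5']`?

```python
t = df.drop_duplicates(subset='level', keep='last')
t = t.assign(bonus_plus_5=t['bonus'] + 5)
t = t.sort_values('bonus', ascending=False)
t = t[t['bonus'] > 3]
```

drop duplicate level (keep=last):
  level  bonus
7    L7      3
8    L5     46
9    L6     29
add column bonus_plus_5 = t['bonus'] + 5:
  level  bonus  bonus_plus_5
7    L7      3             8
8    L5     46            51
9    L6     29            34
sort by bonus descending:
  level  bonus  bonus_plus_5
8    L5     46            51
9    L6     29            34
7    L7      3             8
filter rows where bonus > 3:
  level  bonus  bonus_plus_5
8    L5     46            51
9    L6     29            34
Finally, value at position 0, column 'bonus_plus_5' = 51.

51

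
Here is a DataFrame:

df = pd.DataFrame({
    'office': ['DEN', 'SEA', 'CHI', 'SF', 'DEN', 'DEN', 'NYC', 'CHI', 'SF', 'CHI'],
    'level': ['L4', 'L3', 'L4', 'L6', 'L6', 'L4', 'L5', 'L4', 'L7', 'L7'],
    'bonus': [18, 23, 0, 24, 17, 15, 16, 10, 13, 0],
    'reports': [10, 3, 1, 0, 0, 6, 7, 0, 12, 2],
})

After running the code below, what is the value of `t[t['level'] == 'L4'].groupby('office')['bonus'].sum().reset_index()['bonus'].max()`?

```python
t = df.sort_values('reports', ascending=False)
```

sort by reports descending:
  office level  bonus  reports
8     SF    L7     13       12
0    DEN    L4     18       10
6    NYC    L5     16        7
5    DEN    L4     15        6
1    SEA    L3     23        3
9    CHI    L7      0        2
2    CHI    L4      0        1
3     SF    L6     24        0
4    DEN    L6     17        0
7    CHI    L4     10        0
filter rows where level == 'L4':
  office level  bonus  reports
0    DEN    L4     18       10
5    DEN    L4     15        6
2    CHI    L4      0        1
7    CHI    L4     10        0
group by office, sum of bonus:
office
CHI    10
DEN    33
Name: bonus, dtype: int64
reset_index():
  office  bonus
0    CHI     10
1    DEN     33
Hence 33.

33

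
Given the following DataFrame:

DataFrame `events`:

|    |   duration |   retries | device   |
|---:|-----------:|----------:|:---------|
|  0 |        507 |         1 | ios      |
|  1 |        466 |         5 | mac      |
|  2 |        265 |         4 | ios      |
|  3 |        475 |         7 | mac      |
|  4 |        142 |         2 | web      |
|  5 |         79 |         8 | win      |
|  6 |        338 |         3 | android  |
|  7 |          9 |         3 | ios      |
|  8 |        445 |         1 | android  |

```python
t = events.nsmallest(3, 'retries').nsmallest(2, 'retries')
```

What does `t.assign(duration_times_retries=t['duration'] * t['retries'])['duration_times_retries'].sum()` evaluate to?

952

take 3 rows with smallest retries:
   duration  retries   device
0       507        1      ios
8       445        1  android
4       142        2      web
take 2 rows with smallest retries:
   duration  retries   device
0       507        1      ios
8       445        1  android
add column duration_times_retries = t['duration'] * t['retries']:
   duration  retries   device  duration_times_retries
0       507        1      ios                     507
8       445        1  android                     445
Taking the sum of column 'duration_times_retries' gives 952.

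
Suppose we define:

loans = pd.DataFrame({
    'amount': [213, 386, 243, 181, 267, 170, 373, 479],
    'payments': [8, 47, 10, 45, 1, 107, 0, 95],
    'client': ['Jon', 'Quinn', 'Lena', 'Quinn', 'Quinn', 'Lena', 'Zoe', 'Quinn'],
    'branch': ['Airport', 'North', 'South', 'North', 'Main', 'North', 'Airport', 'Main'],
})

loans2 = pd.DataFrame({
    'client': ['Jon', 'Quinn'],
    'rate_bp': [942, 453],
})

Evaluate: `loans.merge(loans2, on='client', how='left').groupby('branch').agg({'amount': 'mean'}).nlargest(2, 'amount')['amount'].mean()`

333.0

merge on 'client' (how='left') → 8 rows:
   amount  payments client   branch  rate_bp
0     213         8    Jon  Airport    942.0
1     386        47  Quinn    North    453.0
2     243        10   Lena    South      NaN
3     181        45  Quinn    North    453.0
4     267         1  Quinn     Main    453.0
5     170       107   Lena    North      NaN
6     373         0    Zoe  Airport      NaN
7     479        95  Quinn     Main    453.0
group by branch, mean of amount:
             amount
branch             
Airport  293.000000
Main     373.000000
North    245.666667
South    243.000000
take 2 rows with largest amount:
         amount
branch         
Main      373.0
Airport   293.0
Hence 333.0.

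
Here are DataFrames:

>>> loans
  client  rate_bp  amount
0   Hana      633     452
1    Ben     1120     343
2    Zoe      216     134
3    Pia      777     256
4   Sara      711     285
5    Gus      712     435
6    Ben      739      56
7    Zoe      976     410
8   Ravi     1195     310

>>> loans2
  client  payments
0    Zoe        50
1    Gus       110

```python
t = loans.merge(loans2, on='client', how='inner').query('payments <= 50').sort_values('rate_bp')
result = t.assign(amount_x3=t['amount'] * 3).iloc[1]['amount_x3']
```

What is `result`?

1230

merge on 'client' (how='inner') → 3 rows:
  client  rate_bp  amount  payments
0    Zoe      216     134        50
1    Gus      712     435       110
2    Zoe      976     410        50
filter rows where payments <= 50:
  client  rate_bp  amount  payments
0    Zoe      216     134        50
2    Zoe      976     410        50
sort by rate_bp:
  client  rate_bp  amount  payments
0    Zoe      216     134        50
2    Zoe      976     410        50
add column amount_x3 = t['amount'] * 3:
  client  rate_bp  amount  payments  amount_x3
0    Zoe      216     134        50        402
2    Zoe      976     410        50       1230
Finally, value at position 1, column 'amount_x3' = 1230.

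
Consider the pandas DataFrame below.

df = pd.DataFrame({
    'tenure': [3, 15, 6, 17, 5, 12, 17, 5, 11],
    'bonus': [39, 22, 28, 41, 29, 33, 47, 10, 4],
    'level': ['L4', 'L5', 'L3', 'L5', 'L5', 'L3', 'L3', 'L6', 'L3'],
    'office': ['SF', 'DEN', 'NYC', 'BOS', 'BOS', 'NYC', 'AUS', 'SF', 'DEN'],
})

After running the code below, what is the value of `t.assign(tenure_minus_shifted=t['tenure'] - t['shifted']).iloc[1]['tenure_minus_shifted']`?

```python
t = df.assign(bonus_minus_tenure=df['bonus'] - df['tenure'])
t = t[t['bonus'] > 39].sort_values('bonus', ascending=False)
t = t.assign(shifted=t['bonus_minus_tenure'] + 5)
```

-12

add column bonus_minus_tenure = df['bonus'] - df['tenure']:
   tenure  bonus level office  bonus_minus_tenure
0       3     39    L4     SF                  36
1      15     22    L5    DEN                   7
2       6     28    L3    NYC                  22
3      17     41    L5    BOS                  24
4       5     29    L5    BOS                  24
5      12     33    L3    NYC                  21
6      17     47    L3    AUS                  30
7       5     10    L6     SF                   5
8      11      4    L3    DEN                  -7
filter rows where bonus > 39:
   tenure  bonus level office  bonus_minus_tenure
3      17     41    L5    BOS                  24
6      17     47    L3    AUS                  30
sort by bonus descending:
   tenure  bonus level office  bonus_minus_tenure
6      17     47    L3    AUS                  30
3      17     41    L5    BOS                  24
add column shifted = t['bonus_minus_tenure'] + 5:
   tenure  bonus level office  bonus_minus_tenure  shifted
6      17     47    L3    AUS                  30       35
3      17     41    L5    BOS                  24       29
add column tenure_minus_shifted = t['tenure'] - t['shifted']:
   tenure  bonus level office  bonus_minus_tenure  shifted  tenure_minus_shifted
6      17     47    L3    AUS                  30       35                   -18
3      17     41    L5    BOS                  24       29                   -12
Hence -12.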